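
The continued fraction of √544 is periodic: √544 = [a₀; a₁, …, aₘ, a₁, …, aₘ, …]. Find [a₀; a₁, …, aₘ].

a₀ = ⌊√544⌋ = 23.
With m₀=0, d₀=1 and mₖ₊₁ = dₖaₖ − mₖ, dₖ₊₁ = (n − mₖ₊₁²)/dₖ, aₖ₊₁ = ⌊(a₀+mₖ₊₁)/dₖ₊₁⌋:
  k=1: m=23, d=15, a=3
  k=2: m=22, d=4, a=11
  k=3: m=22, d=15, a=3
  k=4: m=23, d=1, a=46
d=1 and a=2a₀=46 at k=4, so the next step gives (m, d) = (23, 15) again — its k=1 value — and the period has length 4.

[23; 3, 11, 3, 46]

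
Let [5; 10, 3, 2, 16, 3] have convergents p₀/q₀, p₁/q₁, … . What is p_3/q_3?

Using pₖ = aₖpₖ₋₁ + pₖ₋₂, qₖ = aₖqₖ₋₁ + qₖ₋₂ (with p₋₁=1, p₋₂=0, q₋₁=0, q₋₂=1):
  k=0: a=5, p=5, q=1
  k=1: a=10, p=51, q=10
  k=2: a=3, p=158, q=31
  k=3: a=2, p=367, q=72

367/72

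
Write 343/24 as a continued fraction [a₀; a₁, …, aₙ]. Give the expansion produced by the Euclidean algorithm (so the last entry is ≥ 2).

343 = 14×24 + 7
24 = 3×7 + 3
7 = 2×3 + 1
3 = 3×1 + 0  (stop)
So 343/24 = [14; 3, 2, 3].

[14; 3, 2, 3]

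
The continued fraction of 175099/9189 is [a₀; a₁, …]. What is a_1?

18

175099 = 19·9189 + 508   →  a_0 = 19
9189 = 18·508 + 45   →  a_1 = 18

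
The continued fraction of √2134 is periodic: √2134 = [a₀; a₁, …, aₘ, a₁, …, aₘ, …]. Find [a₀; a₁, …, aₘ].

[46; 5, 8, 5, 92]

a₀ = ⌊√2134⌋ = 46.
With m₀=0, d₀=1 and mₖ₊₁ = dₖaₖ − mₖ, dₖ₊₁ = (n − mₖ₊₁²)/dₖ, aₖ₊₁ = ⌊(a₀+mₖ₊₁)/dₖ₊₁⌋:
  k=1: m=46, d=18, a=5
  k=2: m=44, d=11, a=8
  k=3: m=44, d=18, a=5
  k=4: m=46, d=1, a=92
d=1 and a=2a₀=92 at k=4, so the next step gives (m, d) = (46, 18) again — its k=1 value — and the period has length 4.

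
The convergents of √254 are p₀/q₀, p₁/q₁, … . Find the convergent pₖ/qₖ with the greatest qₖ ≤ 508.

7889/495

√254 = [15; 1, 14, 1, 30, …] (period length 4).
Convergents:
  p_0/q_0 = 15/1
  p_1/q_1 = 16/1
  p_2/q_2 = 239/15
  p_3/q_3 = 255/16
  p_4/q_4 = 7889/495
  p_5/q_5 = 8144/511
q_4 = 495 ≤ 508 < 511 = q_5, so the answer is 7889/495.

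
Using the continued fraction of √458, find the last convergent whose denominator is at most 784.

√458 = [21; 2, 2, 42, …] (period length 3).
Convergents:
  p_0/q_0 = 21/1
  p_1/q_1 = 43/2
  p_2/q_2 = 107/5
  p_3/q_3 = 4537/212
  p_4/q_4 = 9181/429
  p_5/q_5 = 22899/1070
q_4 = 429 ≤ 784 < 1070 = q_5, so the answer is 9181/429.

9181/429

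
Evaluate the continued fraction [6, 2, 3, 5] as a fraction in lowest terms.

238/37

Fold from the inside: start with 5/1.
  3 + 1/5 = 16/5
  2 + 5/16 = 37/16
  6 + 16/37 = 238/37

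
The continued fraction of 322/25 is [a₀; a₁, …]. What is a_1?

1

322 = 12·25 + 22   →  a_0 = 12
25 = 1·22 + 3   →  a_1 = 1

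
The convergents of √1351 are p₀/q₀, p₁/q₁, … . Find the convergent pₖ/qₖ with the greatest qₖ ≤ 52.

1507/41

√1351 = [36; 1, 3, 10, 3, 1, 72, …] (period length 6).
Convergents:
  p_0/q_0 = 36/1
  p_1/q_1 = 37/1
  p_2/q_2 = 147/4
  p_3/q_3 = 1507/41
  p_4/q_4 = 4668/127
q_3 = 41 ≤ 52 < 127 = q_4, so the answer is 1507/41.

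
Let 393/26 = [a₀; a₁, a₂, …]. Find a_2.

393 = 15·26 + 3   →  a_0 = 15
26 = 8·3 + 2   →  a_1 = 8
3 = 1·2 + 1   →  a_2 = 1

1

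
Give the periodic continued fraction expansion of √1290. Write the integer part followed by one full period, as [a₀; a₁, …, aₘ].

[35; 1, 10, 1, 70]

a₀ = ⌊√1290⌋ = 35.
With m₀=0, d₀=1 and mₖ₊₁ = dₖaₖ − mₖ, dₖ₊₁ = (n − mₖ₊₁²)/dₖ, aₖ₊₁ = ⌊(a₀+mₖ₊₁)/dₖ₊₁⌋:
  k=1: m=35, d=65, a=1
  k=2: m=30, d=6, a=10
  k=3: m=30, d=65, a=1
  k=4: m=35, d=1, a=70
d=1 and a=2a₀=70 at k=4, so the next step gives (m, d) = (35, 65) again — its k=1 value — and the period has length 4.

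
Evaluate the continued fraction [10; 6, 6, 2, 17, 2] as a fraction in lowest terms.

Using pₖ = aₖpₖ₋₁ + pₖ₋₂ and qₖ = aₖqₖ₋₁ + qₖ₋₂:
  k=0: a=10, p=10, q=1
  k=1: a=6, p=61, q=6
  k=2: a=6, p=376, q=37
  k=3: a=2, p=813, q=80
  k=4: a=17, p=14197, q=1397
  k=5: a=2, p=29207, q=2874

29207/2874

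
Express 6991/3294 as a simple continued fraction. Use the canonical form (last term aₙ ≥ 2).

6991 = 2·3294 + 403
3294 = 8·403 + 70
403 = 5·70 + 53
70 = 1·53 + 17
53 = 3·17 + 2
17 = 8·2 + 1
2 = 2·1 + 0  (stop)
So 6991/3294 = [2; 8, 5, 1, 3, 8, 2].

[2; 8, 5, 1, 3, 8, 2]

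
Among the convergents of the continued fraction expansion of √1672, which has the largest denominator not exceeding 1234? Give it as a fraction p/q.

√1672 = [40; 1, 8, 10, 8, 1, 80, …] (period length 6).
Convergents:
  p_0/q_0 = 40/1
  p_1/q_1 = 41/1
  p_2/q_2 = 368/9
  p_3/q_3 = 3721/91
  p_4/q_4 = 30136/737
  p_5/q_5 = 33857/828
  p_6/q_6 = 2738696/66977
q_5 = 828 ≤ 1234 < 66977 = q_6, so the answer is 33857/828.

33857/828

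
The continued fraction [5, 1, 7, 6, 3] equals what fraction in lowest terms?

Fold from the inside: start with 3/1.
  6 + 1/3 = 19/3
  7 + 3/19 = 136/19
  1 + 19/136 = 155/136
  5 + 136/155 = 911/155

911/155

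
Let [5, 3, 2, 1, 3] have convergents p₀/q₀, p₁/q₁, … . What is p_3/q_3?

Using pₖ = aₖpₖ₋₁ + pₖ₋₂, qₖ = aₖqₖ₋₁ + qₖ₋₂ (with p₋₁=1, p₋₂=0, q₋₁=0, q₋₂=1):
  k=0: a=5, p=5, q=1
  k=1: a=3, p=16, q=3
  k=2: a=2, p=37, q=7
  k=3: a=1, p=53, q=10

53/10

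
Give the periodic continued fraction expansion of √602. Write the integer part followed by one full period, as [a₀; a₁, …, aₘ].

[24; 1, 1, 6, 1, 1, 48]

a₀ = ⌊√602⌋ = 24.
With m₀=0, d₀=1 and mₖ₊₁ = dₖaₖ − mₖ, dₖ₊₁ = (n − mₖ₊₁²)/dₖ, aₖ₊₁ = ⌊(a₀+mₖ₊₁)/dₖ₊₁⌋:
  k=1: m=24, d=26, a=1
  k=2: m=2, d=23, a=1
  k=3: m=21, d=7, a=6
  k=4: m=21, d=23, a=1
  k=5: m=2, d=26, a=1
  k=6: m=24, d=1, a=48
d=1 and a=2a₀=48 at k=6, so the next step gives (m, d) = (24, 26) again — its k=1 value — and the period has length 6.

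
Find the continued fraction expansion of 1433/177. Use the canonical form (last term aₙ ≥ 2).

[8; 10, 2, 2, 3]

1433 = 8·177 + 17
177 = 10·17 + 7
17 = 2·7 + 3
7 = 2·3 + 1
3 = 3·1 + 0  (stop)
So 1433/177 = [8; 10, 2, 2, 3].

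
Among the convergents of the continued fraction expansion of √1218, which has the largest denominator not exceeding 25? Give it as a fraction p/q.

√1218 = [34; 1, 8, 1, 68, …] (period length 4).
Convergents:
  p_0/q_0 = 34/1
  p_1/q_1 = 35/1
  p_2/q_2 = 314/9
  p_3/q_3 = 349/10
  p_4/q_4 = 24046/689
q_3 = 10 ≤ 25 < 689 = q_4, so the answer is 349/10.

349/10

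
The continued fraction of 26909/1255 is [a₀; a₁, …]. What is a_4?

3

26909 = 21·1255 + 554   →  a_0 = 21
1255 = 2·554 + 147   →  a_1 = 2
554 = 3·147 + 113   →  a_2 = 3
147 = 1·113 + 34   →  a_3 = 1
113 = 3·34 + 11   →  a_4 = 3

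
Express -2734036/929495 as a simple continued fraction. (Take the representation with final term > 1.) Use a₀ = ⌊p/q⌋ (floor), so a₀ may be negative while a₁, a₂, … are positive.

[-3; 17, 14, 10, 7, 3, 17]

-2734036 = -3*929495 + 54449
929495 = 17*54449 + 3862
54449 = 14*3862 + 381
3862 = 10*381 + 52
381 = 7*52 + 17
52 = 3*17 + 1
17 = 17*1 + 0  (stop)
So -2734036/929495 = [-3; 17, 14, 10, 7, 3, 17].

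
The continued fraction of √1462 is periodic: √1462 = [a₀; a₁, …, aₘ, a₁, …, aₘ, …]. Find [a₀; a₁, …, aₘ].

[38; 4, 4, 4, 76]

a₀ = ⌊√1462⌋ = 38.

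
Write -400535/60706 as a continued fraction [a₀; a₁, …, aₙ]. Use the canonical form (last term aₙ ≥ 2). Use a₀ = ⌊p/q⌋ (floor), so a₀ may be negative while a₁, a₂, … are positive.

[-7; 2, 2, 19, 11, 3, 18]

-400535 = -7·60706 + 24407
60706 = 2·24407 + 11892
24407 = 2·11892 + 623
11892 = 19·623 + 55
623 = 11·55 + 18
55 = 3·18 + 1
18 = 18·1 + 0  (stop)
So -400535/60706 = [-7; 2, 2, 19, 11, 3, 18].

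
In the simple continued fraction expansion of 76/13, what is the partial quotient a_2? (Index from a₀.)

76 = 5·13 + 11   →  a_0 = 5
13 = 1·11 + 2   →  a_1 = 1
11 = 5·2 + 1   →  a_2 = 5

5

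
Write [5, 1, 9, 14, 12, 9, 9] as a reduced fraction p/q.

Using pₖ = aₖpₖ₋₁ + pₖ₋₂ and qₖ = aₖqₖ₋₁ + qₖ₋₂:
  k=0: a=5, p=5, q=1
  k=1: a=1, p=6, q=1
  k=2: a=9, p=59, q=10
  k=3: a=14, p=832, q=141
  k=4: a=12, p=10043, q=1702
  k=5: a=9, p=91219, q=15459
  k=6: a=9, p=831014, q=140833

831014/140833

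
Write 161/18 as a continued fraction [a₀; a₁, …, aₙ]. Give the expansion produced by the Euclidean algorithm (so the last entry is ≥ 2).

[8; 1, 17]

161 = 8*18 + 17
18 = 1*17 + 1
17 = 17*1 + 0  (stop)
So 161/18 = [8; 1, 17].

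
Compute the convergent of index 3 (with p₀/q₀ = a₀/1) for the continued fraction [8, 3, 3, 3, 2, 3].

274/33

Using pₖ = aₖpₖ₋₁ + pₖ₋₂, qₖ = aₖqₖ₋₁ + qₖ₋₂ (with p₋₁=1, p₋₂=0, q₋₁=0, q₋₂=1):
  k=0: a=8, p=8, q=1
  k=1: a=3, p=25, q=3
  k=2: a=3, p=83, q=10
  k=3: a=3, p=274, q=33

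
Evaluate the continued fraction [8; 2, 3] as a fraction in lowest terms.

59/7

Fold from the inside: start with 3/1.
  2 + 1/3 = 7/3
  8 + 3/7 = 59/7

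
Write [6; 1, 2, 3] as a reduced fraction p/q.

67/10

Fold from the inside: start with 3/1.
  2 + 1/3 = 7/3
  1 + 3/7 = 10/7
  6 + 7/10 = 67/10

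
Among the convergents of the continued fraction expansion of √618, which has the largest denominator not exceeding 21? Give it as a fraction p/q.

174/7

√618 = [24; 1, 6, 8, 6, 1, 48, …] (period length 6).
Convergents:
  p_0/q_0 = 24/1
  p_1/q_1 = 25/1
  p_2/q_2 = 174/7
  p_3/q_3 = 1417/57
q_2 = 7 ≤ 21 < 57 = q_3, so the answer is 174/7.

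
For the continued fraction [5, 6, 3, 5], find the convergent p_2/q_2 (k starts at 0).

98/19

Using pₖ = aₖpₖ₋₁ + pₖ₋₂, qₖ = aₖqₖ₋₁ + qₖ₋₂ (with p₋₁=1, p₋₂=0, q₋₁=0, q₋₂=1):
  k=0: a=5, p=5, q=1
  k=1: a=6, p=31, q=6
  k=2: a=3, p=98, q=19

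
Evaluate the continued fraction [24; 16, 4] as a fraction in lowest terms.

1564/65

Using pₖ = aₖpₖ₋₁ + pₖ₋₂ and qₖ = aₖqₖ₋₁ + qₖ₋₂:
  k=0: a=24, p=24, q=1
  k=1: a=16, p=385, q=16
  k=2: a=4, p=1564, q=65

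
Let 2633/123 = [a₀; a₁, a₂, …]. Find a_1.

2

2633 = 21·123 + 50   →  a_0 = 21
123 = 2·50 + 23   →  a_1 = 2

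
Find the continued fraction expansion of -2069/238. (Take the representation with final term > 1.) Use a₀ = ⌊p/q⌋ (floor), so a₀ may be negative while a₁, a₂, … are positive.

-2069 = -9·238 + 73
238 = 3·73 + 19
73 = 3·19 + 16
19 = 1·16 + 3
16 = 5·3 + 1
3 = 3·1 + 0  (stop)
So -2069/238 = [-9; 3, 3, 1, 5, 3].

[-9; 3, 3, 1, 5, 3]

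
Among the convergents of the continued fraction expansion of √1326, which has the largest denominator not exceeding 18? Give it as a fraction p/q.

√1326 = [36; 2, 2, 2, 2, 2, 72, …] (period length 6).
Convergents:
  p_0/q_0 = 36/1
  p_1/q_1 = 73/2
  p_2/q_2 = 182/5
  p_3/q_3 = 437/12
  p_4/q_4 = 1056/29
q_3 = 12 ≤ 18 < 29 = q_4, so the answer is 437/12.

437/12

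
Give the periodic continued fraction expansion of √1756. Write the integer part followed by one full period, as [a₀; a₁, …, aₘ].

[41; 1, 9, 2, 20, 2, 9, 1, 82]

a₀ = ⌊√1756⌋ = 41.
With m₀=0, d₀=1 and mₖ₊₁ = dₖaₖ − mₖ, dₖ₊₁ = (n − mₖ₊₁²)/dₖ, aₖ₊₁ = ⌊(a₀+mₖ₊₁)/dₖ₊₁⌋:
  k=1: m=41, d=75, a=1
  k=2: m=34, d=8, a=9
  k=3: m=38, d=39, a=2
  k=4: m=40, d=4, a=20
  k=5: m=40, d=39, a=2
  k=6: m=38, d=8, a=9
  k=7: m=34, d=75, a=1
  k=8: m=41, d=1, a=82
d=1 and a=2a₀=82 at k=8, so the next step gives (m, d) = (41, 75) again — its k=1 value — and the period has length 8.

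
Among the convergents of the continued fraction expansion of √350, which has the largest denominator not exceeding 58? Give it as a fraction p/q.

449/24

√350 = [18; 1, 2, 2, 2, 1, 36, …] (period length 6).
Convergents:
  p_0/q_0 = 18/1
  p_1/q_1 = 19/1
  p_2/q_2 = 56/3
  p_3/q_3 = 131/7
  p_4/q_4 = 318/17
  p_5/q_5 = 449/24
  p_6/q_6 = 16482/881
q_5 = 24 ≤ 58 < 881 = q_6, so the answer is 449/24.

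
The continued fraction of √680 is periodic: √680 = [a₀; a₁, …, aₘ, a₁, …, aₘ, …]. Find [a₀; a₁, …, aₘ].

a₀ = ⌊√680⌋ = 26.
With m₀=0, d₀=1 and mₖ₊₁ = dₖaₖ − mₖ, dₖ₊₁ = (n − mₖ₊₁²)/dₖ, aₖ₊₁ = ⌊(a₀+mₖ₊₁)/dₖ₊₁⌋:
  k=1: m=26, d=4, a=13
  k=2: m=26, d=1, a=52
d=1 and a=2a₀=52 at k=2, so the next step gives (m, d) = (26, 4) again — its k=1 value — and the period has length 2.

[26; 13, 52]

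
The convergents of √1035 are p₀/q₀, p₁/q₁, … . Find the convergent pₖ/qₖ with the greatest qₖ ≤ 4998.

72257/2246

√1035 = [32; 5, 1, 5, 64, …] (period length 4).
Convergents:
  p_0/q_0 = 32/1
  p_1/q_1 = 161/5
  p_2/q_2 = 193/6
  p_3/q_3 = 1126/35
  p_4/q_4 = 72257/2246
  p_5/q_5 = 362411/11265
q_4 = 2246 ≤ 4998 < 11265 = q_5, so the answer is 72257/2246.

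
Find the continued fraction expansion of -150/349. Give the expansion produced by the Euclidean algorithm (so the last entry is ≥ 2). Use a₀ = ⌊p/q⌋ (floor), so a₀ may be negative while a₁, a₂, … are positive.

-150 = -1·349 + 199
349 = 1·199 + 150
199 = 1·150 + 49
150 = 3·49 + 3
49 = 16·3 + 1
3 = 3·1 + 0  (stop)
So -150/349 = [-1; 1, 1, 3, 16, 3].

[-1; 1, 1, 3, 16, 3]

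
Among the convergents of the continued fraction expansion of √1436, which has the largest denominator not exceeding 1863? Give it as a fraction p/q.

27322/721

√1436 = [37; 1, 8, 2, 18, 2, 8, 1, 74, …] (period length 8).
Convergents:
  p_0/q_0 = 37/1
  p_1/q_1 = 38/1
  p_2/q_2 = 341/9
  p_3/q_3 = 720/19
  p_4/q_4 = 13301/351
  p_5/q_5 = 27322/721
  p_6/q_6 = 231877/6119
q_5 = 721 ≤ 1863 < 6119 = q_6, so the answer is 27322/721.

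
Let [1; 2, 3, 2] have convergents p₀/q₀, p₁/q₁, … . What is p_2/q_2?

10/7

Using pₖ = aₖpₖ₋₁ + pₖ₋₂, qₖ = aₖqₖ₋₁ + qₖ₋₂ (with p₋₁=1, p₋₂=0, q₋₁=0, q₋₂=1):
  k=0: a=1, p=1, q=1
  k=1: a=2, p=3, q=2
  k=2: a=3, p=10, q=7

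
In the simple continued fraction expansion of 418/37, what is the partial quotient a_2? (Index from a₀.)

2

418 = 11·37 + 11   →  a_0 = 11
37 = 3·11 + 4   →  a_1 = 3
11 = 2·4 + 3   →  a_2 = 2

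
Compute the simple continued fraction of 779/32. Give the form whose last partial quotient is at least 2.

[24; 2, 1, 10]

779 = 24*32 + 11
32 = 2*11 + 10
11 = 1*10 + 1
10 = 10*1 + 0  (stop)
So 779/32 = [24; 2, 1, 10].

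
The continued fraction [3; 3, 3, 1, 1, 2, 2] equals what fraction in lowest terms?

466/141

Fold from the inside: start with 2/1.
  2 + 1/2 = 5/2
  1 + 2/5 = 7/5
  1 + 5/7 = 12/7
  3 + 7/12 = 43/12
  3 + 12/43 = 141/43
  3 + 43/141 = 466/141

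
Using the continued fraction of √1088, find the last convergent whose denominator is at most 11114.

√1088 = [32; 1, 64, …] (period length 2).
Convergents:
  p_0/q_0 = 32/1
  p_1/q_1 = 33/1
  p_2/q_2 = 2144/65
  p_3/q_3 = 2177/66
  p_4/q_4 = 141472/4289
  p_5/q_5 = 143649/4355
  p_6/q_6 = 9335008/283009
q_5 = 4355 ≤ 11114 < 283009 = q_6, so the answer is 143649/4355.

143649/4355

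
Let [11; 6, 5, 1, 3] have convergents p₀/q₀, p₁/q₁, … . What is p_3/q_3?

Using pₖ = aₖpₖ₋₁ + pₖ₋₂, qₖ = aₖqₖ₋₁ + qₖ₋₂ (with p₋₁=1, p₋₂=0, q₋₁=0, q₋₂=1):
  k=0: a=11, p=11, q=1
  k=1: a=6, p=67, q=6
  k=2: a=5, p=346, q=31
  k=3: a=1, p=413, q=37

413/37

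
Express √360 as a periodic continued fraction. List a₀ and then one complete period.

[18; 1, 36]

a₀ = ⌊√360⌋ = 18.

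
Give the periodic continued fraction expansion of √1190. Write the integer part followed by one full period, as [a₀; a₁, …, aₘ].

[34; 2, 68]

a₀ = ⌊√1190⌋ = 34.
With m₀=0, d₀=1 and mₖ₊₁ = dₖaₖ − mₖ, dₖ₊₁ = (n − mₖ₊₁²)/dₖ, aₖ₊₁ = ⌊(a₀+mₖ₊₁)/dₖ₊₁⌋:
  k=1: m=34, d=34, a=2
  k=2: m=34, d=1, a=68
d=1 and a=2a₀=68 at k=2, so the next step gives (m, d) = (34, 34) again — its k=1 value — and the period has length 2.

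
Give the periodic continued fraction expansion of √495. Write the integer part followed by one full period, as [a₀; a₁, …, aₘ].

[22; 4, 44]

a₀ = ⌊√495⌋ = 22.
With m₀=0, d₀=1 and mₖ₊₁ = dₖaₖ − mₖ, dₖ₊₁ = (n − mₖ₊₁²)/dₖ, aₖ₊₁ = ⌊(a₀+mₖ₊₁)/dₖ₊₁⌋:
  k=1: m=22, d=11, a=4
  k=2: m=22, d=1, a=44
d=1 and a=2a₀=44 at k=2, so the next step gives (m, d) = (22, 11) again — its k=1 value — and the period has length 2.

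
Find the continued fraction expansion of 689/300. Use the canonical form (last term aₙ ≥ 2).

689 = 2×300 + 89
300 = 3×89 + 33
89 = 2×33 + 23
33 = 1×23 + 10
23 = 2×10 + 3
10 = 3×3 + 1
3 = 3×1 + 0  (stop)
So 689/300 = [2; 3, 2, 1, 2, 3, 3].

[2; 3, 2, 1, 2, 3, 3]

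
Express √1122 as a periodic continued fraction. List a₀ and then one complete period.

a₀ = ⌊√1122⌋ = 33.

[33; 2, 66]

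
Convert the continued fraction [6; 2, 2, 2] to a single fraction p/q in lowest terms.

77/12

Fold from the inside: start with 2/1.
  2 + 1/2 = 5/2
  2 + 2/5 = 12/5
  6 + 5/12 = 77/12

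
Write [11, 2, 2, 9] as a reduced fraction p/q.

536/47

Fold from the inside: start with 9/1.
  2 + 1/9 = 19/9
  2 + 9/19 = 47/19
  11 + 19/47 = 536/47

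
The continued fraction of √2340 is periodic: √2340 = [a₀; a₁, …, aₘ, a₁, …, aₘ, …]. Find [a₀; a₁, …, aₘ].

[48; 2, 1, 2, 10, 2, 1, 2, 96]

a₀ = ⌊√2340⌋ = 48.
With m₀=0, d₀=1 and mₖ₊₁ = dₖaₖ − mₖ, dₖ₊₁ = (n − mₖ₊₁²)/dₖ, aₖ₊₁ = ⌊(a₀+mₖ₊₁)/dₖ₊₁⌋:
  k=1: m=48, d=36, a=2
  k=2: m=24, d=49, a=1
  k=3: m=25, d=35, a=2
  k=4: m=45, d=9, a=10
  k=5: m=45, d=35, a=2
  k=6: m=25, d=49, a=1
  k=7: m=24, d=36, a=2
  k=8: m=48, d=1, a=96
d=1 and a=2a₀=96 at k=8, so the next step gives (m, d) = (48, 36) again — its k=1 value — and the period has length 8.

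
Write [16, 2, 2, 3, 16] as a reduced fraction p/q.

Fold from the inside: start with 16/1.
  3 + 1/16 = 49/16
  2 + 16/49 = 114/49
  2 + 49/114 = 277/114
  16 + 114/277 = 4546/277

4546/277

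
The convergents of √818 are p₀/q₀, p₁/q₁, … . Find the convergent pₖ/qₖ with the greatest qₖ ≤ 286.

8094/283

√818 = [28; 1, 1, 1, 1, 56, …] (period length 5).
Convergents:
  p_0/q_0 = 28/1
  p_1/q_1 = 29/1
  p_2/q_2 = 57/2
  p_3/q_3 = 86/3
  p_4/q_4 = 143/5
  p_5/q_5 = 8094/283
  p_6/q_6 = 8237/288
q_5 = 283 ≤ 286 < 288 = q_6, so the answer is 8094/283.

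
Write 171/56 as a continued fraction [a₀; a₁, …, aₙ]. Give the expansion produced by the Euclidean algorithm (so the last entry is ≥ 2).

171 = 3*56 + 3
56 = 18*3 + 2
3 = 1*2 + 1
2 = 2*1 + 0  (stop)
So 171/56 = [3; 18, 1, 2].

[3; 18, 1, 2]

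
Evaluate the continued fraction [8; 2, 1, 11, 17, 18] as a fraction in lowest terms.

Using pₖ = aₖpₖ₋₁ + pₖ₋₂ and qₖ = aₖqₖ₋₁ + qₖ₋₂:
  k=0: a=8, p=8, q=1
  k=1: a=2, p=17, q=2
  k=2: a=1, p=25, q=3
  k=3: a=11, p=292, q=35
  k=4: a=17, p=4989, q=598
  k=5: a=18, p=90094, q=10799

90094/10799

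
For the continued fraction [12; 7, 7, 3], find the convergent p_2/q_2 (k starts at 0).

607/50

Using pₖ = aₖpₖ₋₁ + pₖ₋₂, qₖ = aₖqₖ₋₁ + qₖ₋₂ (with p₋₁=1, p₋₂=0, q₋₁=0, q₋₂=1):
  k=0: a=12, p=12, q=1
  k=1: a=7, p=85, q=7
  k=2: a=7, p=607, q=50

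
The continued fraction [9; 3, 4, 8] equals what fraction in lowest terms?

Fold from the inside: start with 8/1.
  4 + 1/8 = 33/8
  3 + 8/33 = 107/33
  9 + 33/107 = 996/107

996/107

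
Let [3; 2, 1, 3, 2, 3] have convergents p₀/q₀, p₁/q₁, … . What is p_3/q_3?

37/11

Using pₖ = aₖpₖ₋₁ + pₖ₋₂, qₖ = aₖqₖ₋₁ + qₖ₋₂ (with p₋₁=1, p₋₂=0, q₋₁=0, q₋₂=1):
  k=0: a=3, p=3, q=1
  k=1: a=2, p=7, q=2
  k=2: a=1, p=10, q=3
  k=3: a=3, p=37, q=11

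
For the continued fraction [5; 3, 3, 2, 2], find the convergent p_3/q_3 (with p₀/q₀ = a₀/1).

Using pₖ = aₖpₖ₋₁ + pₖ₋₂, qₖ = aₖqₖ₋₁ + qₖ₋₂ (with p₋₁=1, p₋₂=0, q₋₁=0, q₋₂=1):
  k=0: a=5, p=5, q=1
  k=1: a=3, p=16, q=3
  k=2: a=3, p=53, q=10
  k=3: a=2, p=122, q=23

122/23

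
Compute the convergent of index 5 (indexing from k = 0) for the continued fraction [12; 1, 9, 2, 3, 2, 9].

Using pₖ = aₖpₖ₋₁ + pₖ₋₂, qₖ = aₖqₖ₋₁ + qₖ₋₂ (with p₋₁=1, p₋₂=0, q₋₁=0, q₋₂=1):
  k=0: a=12, p=12, q=1
  k=1: a=1, p=13, q=1
  k=2: a=9, p=129, q=10
  k=3: a=2, p=271, q=21
  k=4: a=3, p=942, q=73
  k=5: a=2, p=2155, q=167

2155/167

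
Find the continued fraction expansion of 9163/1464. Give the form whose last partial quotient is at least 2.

9163 = 6×1464 + 379
1464 = 3×379 + 327
379 = 1×327 + 52
327 = 6×52 + 15
52 = 3×15 + 7
15 = 2×7 + 1
7 = 7×1 + 0  (stop)
So 9163/1464 = [6; 3, 1, 6, 3, 2, 7].

[6; 3, 1, 6, 3, 2, 7]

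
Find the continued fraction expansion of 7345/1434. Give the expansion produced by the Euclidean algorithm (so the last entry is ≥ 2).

[5; 8, 5, 6, 1, 4]

7345 = 5*1434 + 175
1434 = 8*175 + 34
175 = 5*34 + 5
34 = 6*5 + 4
5 = 1*4 + 1
4 = 4*1 + 0  (stop)
So 7345/1434 = [5; 8, 5, 6, 1, 4].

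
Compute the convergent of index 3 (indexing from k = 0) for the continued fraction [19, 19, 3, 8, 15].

9202/483

Using pₖ = aₖpₖ₋₁ + pₖ₋₂, qₖ = aₖqₖ₋₁ + qₖ₋₂ (with p₋₁=1, p₋₂=0, q₋₁=0, q₋₂=1):
  k=0: a=19, p=19, q=1
  k=1: a=19, p=362, q=19
  k=2: a=3, p=1105, q=58
  k=3: a=8, p=9202, q=483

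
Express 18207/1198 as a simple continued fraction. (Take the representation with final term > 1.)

[15; 5, 18, 4, 3]

18207 = 15×1198 + 237
1198 = 5×237 + 13
237 = 18×13 + 3
13 = 4×3 + 1
3 = 3×1 + 0  (stop)
So 18207/1198 = [15; 5, 18, 4, 3].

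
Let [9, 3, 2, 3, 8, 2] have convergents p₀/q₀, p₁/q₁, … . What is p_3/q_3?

223/24

Using pₖ = aₖpₖ₋₁ + pₖ₋₂, qₖ = aₖqₖ₋₁ + qₖ₋₂ (with p₋₁=1, p₋₂=0, q₋₁=0, q₋₂=1):
  k=0: a=9, p=9, q=1
  k=1: a=3, p=28, q=3
  k=2: a=2, p=65, q=7
  k=3: a=3, p=223, q=24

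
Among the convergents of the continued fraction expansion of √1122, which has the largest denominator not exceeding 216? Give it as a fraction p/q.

√1122 = [33; 2, 66, …] (period length 2).
Convergents:
  p_0/q_0 = 33/1
  p_1/q_1 = 67/2
  p_2/q_2 = 4455/133
  p_3/q_3 = 8977/268
q_2 = 133 ≤ 216 < 268 = q_3, so the answer is 4455/133.

4455/133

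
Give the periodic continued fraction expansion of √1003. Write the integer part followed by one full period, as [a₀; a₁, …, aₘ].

[31; 1, 2, 31, 2, 1, 62]

a₀ = ⌊√1003⌋ = 31.
With m₀=0, d₀=1 and mₖ₊₁ = dₖaₖ − mₖ, dₖ₊₁ = (n − mₖ₊₁²)/dₖ, aₖ₊₁ = ⌊(a₀+mₖ₊₁)/dₖ₊₁⌋:
  k=1: m=31, d=42, a=1
  k=2: m=11, d=21, a=2
  k=3: m=31, d=2, a=31
  k=4: m=31, d=21, a=2
  k=5: m=11, d=42, a=1
  k=6: m=31, d=1, a=62
d=1 and a=2a₀=62 at k=6, so the next step gives (m, d) = (31, 42) again — its k=1 value — and the period has length 6.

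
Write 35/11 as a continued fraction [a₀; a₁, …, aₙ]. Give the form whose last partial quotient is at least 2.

[3; 5, 2]

35 = 3·11 + 2
11 = 5·2 + 1
2 = 2·1 + 0  (stop)
So 35/11 = [3; 5, 2].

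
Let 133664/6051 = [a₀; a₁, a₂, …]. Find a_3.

11

133664 = 22·6051 + 542   →  a_0 = 22
6051 = 11·542 + 89   →  a_1 = 11
542 = 6·89 + 8   →  a_2 = 6
89 = 11·8 + 1   →  a_3 = 11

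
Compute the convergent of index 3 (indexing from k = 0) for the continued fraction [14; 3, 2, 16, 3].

1643/115

Using pₖ = aₖpₖ₋₁ + pₖ₋₂, qₖ = aₖqₖ₋₁ + qₖ₋₂ (with p₋₁=1, p₋₂=0, q₋₁=0, q₋₂=1):
  k=0: a=14, p=14, q=1
  k=1: a=3, p=43, q=3
  k=2: a=2, p=100, q=7
  k=3: a=16, p=1643, q=115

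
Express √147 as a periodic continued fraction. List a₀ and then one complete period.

[12; 8, 24]

a₀ = ⌊√147⌋ = 12.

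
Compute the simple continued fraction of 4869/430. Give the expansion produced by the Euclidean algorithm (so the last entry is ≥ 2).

4869 = 11*430 + 139
430 = 3*139 + 13
139 = 10*13 + 9
13 = 1*9 + 4
9 = 2*4 + 1
4 = 4*1 + 0  (stop)
So 4869/430 = [11; 3, 10, 1, 2, 4].

[11; 3, 10, 1, 2, 4]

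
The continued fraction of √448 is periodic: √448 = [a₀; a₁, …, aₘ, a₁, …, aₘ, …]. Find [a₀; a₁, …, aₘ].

a₀ = ⌊√448⌋ = 21.
With m₀=0, d₀=1 and mₖ₊₁ = dₖaₖ − mₖ, dₖ₊₁ = (n − mₖ₊₁²)/dₖ, aₖ₊₁ = ⌊(a₀+mₖ₊₁)/dₖ₊₁⌋:
  k=1: m=21, d=7, a=6
  k=2: m=21, d=1, a=42
d=1 and a=2a₀=42 at k=2, so the next step gives (m, d) = (21, 7) again — its k=1 value — and the period has length 2.

[21; 6, 42]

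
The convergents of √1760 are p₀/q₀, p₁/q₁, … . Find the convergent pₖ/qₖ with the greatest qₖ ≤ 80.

√1760 = [41; 1, 19, 1, 82, …] (period length 4).
Convergents:
  p_0/q_0 = 41/1
  p_1/q_1 = 42/1
  p_2/q_2 = 839/20
  p_3/q_3 = 881/21
  p_4/q_4 = 73081/1742
q_3 = 21 ≤ 80 < 1742 = q_4, so the answer is 881/21.

881/21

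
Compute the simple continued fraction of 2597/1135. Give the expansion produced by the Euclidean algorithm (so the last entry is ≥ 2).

2597 = 2*1135 + 327
1135 = 3*327 + 154
327 = 2*154 + 19
154 = 8*19 + 2
19 = 9*2 + 1
2 = 2*1 + 0  (stop)
So 2597/1135 = [2; 3, 2, 8, 9, 2].

[2; 3, 2, 8, 9, 2]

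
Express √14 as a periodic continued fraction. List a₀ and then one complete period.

a₀ = ⌊√14⌋ = 3.
With m₀=0, d₀=1 and mₖ₊₁ = dₖaₖ − mₖ, dₖ₊₁ = (n − mₖ₊₁²)/dₖ, aₖ₊₁ = ⌊(a₀+mₖ₊₁)/dₖ₊₁⌋:
  k=1: m=3, d=5, a=1
  k=2: m=2, d=2, a=2
  k=3: m=2, d=5, a=1
  k=4: m=3, d=1, a=6
d=1 and a=2a₀=6 at k=4, so the next step gives (m, d) = (3, 5) again — its k=1 value — and the period has length 4.

[3; 1, 2, 1, 6]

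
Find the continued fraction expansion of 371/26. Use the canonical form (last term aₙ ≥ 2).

371 = 14×26 + 7
26 = 3×7 + 5
7 = 1×5 + 2
5 = 2×2 + 1
2 = 2×1 + 0  (stop)
So 371/26 = [14; 3, 1, 2, 2].

[14; 3, 1, 2, 2]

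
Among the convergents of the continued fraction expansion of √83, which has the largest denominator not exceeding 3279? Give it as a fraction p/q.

√83 = [9; 9, 18, …] (period length 2).
Convergents:
  p_0/q_0 = 9/1
  p_1/q_1 = 82/9
  p_2/q_2 = 1485/163
  p_3/q_3 = 13447/1476
  p_4/q_4 = 243531/26731
q_3 = 1476 ≤ 3279 < 26731 = q_4, so the answer is 13447/1476.

13447/1476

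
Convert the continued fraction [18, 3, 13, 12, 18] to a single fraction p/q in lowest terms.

Using pₖ = aₖpₖ₋₁ + pₖ₋₂ and qₖ = aₖqₖ₋₁ + qₖ₋₂:
  k=0: a=18, p=18, q=1
  k=1: a=3, p=55, q=3
  k=2: a=13, p=733, q=40
  k=3: a=12, p=8851, q=483
  k=4: a=18, p=160051, q=8734

160051/8734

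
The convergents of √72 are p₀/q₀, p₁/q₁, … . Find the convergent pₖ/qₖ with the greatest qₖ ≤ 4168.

√72 = [8; 2, 16, …] (period length 2).
Convergents:
  p_0/q_0 = 8/1
  p_1/q_1 = 17/2
  p_2/q_2 = 280/33
  p_3/q_3 = 577/68
  p_4/q_4 = 9512/1121
  p_5/q_5 = 19601/2310
  p_6/q_6 = 323128/38081
q_5 = 2310 ≤ 4168 < 38081 = q_6, so the answer is 19601/2310.

19601/2310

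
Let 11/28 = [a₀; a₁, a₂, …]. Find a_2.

1

11 = 0·28 + 11   →  a_0 = 0
28 = 2·11 + 6   →  a_1 = 2
11 = 1·6 + 5   →  a_2 = 1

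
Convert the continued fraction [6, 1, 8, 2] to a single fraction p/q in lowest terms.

131/19

Fold from the inside: start with 2/1.
  8 + 1/2 = 17/2
  1 + 2/17 = 19/17
  6 + 17/19 = 131/19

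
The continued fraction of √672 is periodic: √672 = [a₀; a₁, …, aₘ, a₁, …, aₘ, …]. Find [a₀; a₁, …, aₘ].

[25; 1, 11, 1, 50]

a₀ = ⌊√672⌋ = 25.
With m₀=0, d₀=1 and mₖ₊₁ = dₖaₖ − mₖ, dₖ₊₁ = (n − mₖ₊₁²)/dₖ, aₖ₊₁ = ⌊(a₀+mₖ₊₁)/dₖ₊₁⌋:
  k=1: m=25, d=47, a=1
  k=2: m=22, d=4, a=11
  k=3: m=22, d=47, a=1
  k=4: m=25, d=1, a=50
d=1 and a=2a₀=50 at k=4, so the next step gives (m, d) = (25, 47) again — its k=1 value — and the period has length 4.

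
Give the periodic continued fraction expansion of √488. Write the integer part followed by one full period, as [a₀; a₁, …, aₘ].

[22; 11, 44]

a₀ = ⌊√488⌋ = 22.
With m₀=0, d₀=1 and mₖ₊₁ = dₖaₖ − mₖ, dₖ₊₁ = (n − mₖ₊₁²)/dₖ, aₖ₊₁ = ⌊(a₀+mₖ₊₁)/dₖ₊₁⌋:
  k=1: m=22, d=4, a=11
  k=2: m=22, d=1, a=44
d=1 and a=2a₀=44 at k=2, so the next step gives (m, d) = (22, 4) again — its k=1 value — and the period has length 2.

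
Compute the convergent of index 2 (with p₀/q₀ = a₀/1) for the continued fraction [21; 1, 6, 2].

153/7

Using pₖ = aₖpₖ₋₁ + pₖ₋₂, qₖ = aₖqₖ₋₁ + qₖ₋₂ (with p₋₁=1, p₋₂=0, q₋₁=0, q₋₂=1):
  k=0: a=21, p=21, q=1
  k=1: a=1, p=22, q=1
  k=2: a=6, p=153, q=7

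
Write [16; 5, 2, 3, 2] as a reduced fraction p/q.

1408/87

Using pₖ = aₖpₖ₋₁ + pₖ₋₂ and qₖ = aₖqₖ₋₁ + qₖ₋₂:
  k=0: a=16, p=16, q=1
  k=1: a=5, p=81, q=5
  k=2: a=2, p=178, q=11
  k=3: a=3, p=615, q=38
  k=4: a=2, p=1408, q=87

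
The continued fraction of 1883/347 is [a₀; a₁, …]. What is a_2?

2

1883 = 5·347 + 148   →  a_0 = 5
347 = 2·148 + 51   →  a_1 = 2
148 = 2·51 + 46   →  a_2 = 2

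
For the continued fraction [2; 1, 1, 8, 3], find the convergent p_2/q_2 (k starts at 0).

Using pₖ = aₖpₖ₋₁ + pₖ₋₂, qₖ = aₖqₖ₋₁ + qₖ₋₂ (with p₋₁=1, p₋₂=0, q₋₁=0, q₋₂=1):
  k=0: a=2, p=2, q=1
  k=1: a=1, p=3, q=1
  k=2: a=1, p=5, q=2

5/2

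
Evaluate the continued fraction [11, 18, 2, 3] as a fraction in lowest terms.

Fold from the inside: start with 3/1.
  2 + 1/3 = 7/3
  18 + 3/7 = 129/7
  11 + 7/129 = 1426/129

1426/129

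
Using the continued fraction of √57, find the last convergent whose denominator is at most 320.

2348/311

√57 = [7; 1, 1, 4, 1, 1, 14, …] (period length 6).
Convergents:
  p_0/q_0 = 7/1
  p_1/q_1 = 8/1
  p_2/q_2 = 15/2
  p_3/q_3 = 68/9
  p_4/q_4 = 83/11
  p_5/q_5 = 151/20
  p_6/q_6 = 2197/291
  p_7/q_7 = 2348/311
  p_8/q_8 = 4545/602
q_7 = 311 ≤ 320 < 602 = q_8, so the answer is 2348/311.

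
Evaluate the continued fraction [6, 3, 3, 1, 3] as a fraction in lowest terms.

Using pₖ = aₖpₖ₋₁ + pₖ₋₂ and qₖ = aₖqₖ₋₁ + qₖ₋₂:
  k=0: a=6, p=6, q=1
  k=1: a=3, p=19, q=3
  k=2: a=3, p=63, q=10
  k=3: a=1, p=82, q=13
  k=4: a=3, p=309, q=49

309/49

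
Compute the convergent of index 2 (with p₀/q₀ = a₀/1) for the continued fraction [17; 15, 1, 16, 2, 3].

273/16

Using pₖ = aₖpₖ₋₁ + pₖ₋₂, qₖ = aₖqₖ₋₁ + qₖ₋₂ (with p₋₁=1, p₋₂=0, q₋₁=0, q₋₂=1):
  k=0: a=17, p=17, q=1
  k=1: a=15, p=256, q=15
  k=2: a=1, p=273, q=16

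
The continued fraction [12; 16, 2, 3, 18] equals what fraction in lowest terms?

Fold from the inside: start with 18/1.
  3 + 1/18 = 55/18
  2 + 18/55 = 128/55
  16 + 55/128 = 2103/128
  12 + 128/2103 = 25364/2103

25364/2103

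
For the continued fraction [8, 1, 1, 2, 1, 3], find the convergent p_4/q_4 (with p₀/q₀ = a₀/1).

Using pₖ = aₖpₖ₋₁ + pₖ₋₂, qₖ = aₖqₖ₋₁ + qₖ₋₂ (with p₋₁=1, p₋₂=0, q₋₁=0, q₋₂=1):
  k=0: a=8, p=8, q=1
  k=1: a=1, p=9, q=1
  k=2: a=1, p=17, q=2
  k=3: a=2, p=43, q=5
  k=4: a=1, p=60, q=7

60/7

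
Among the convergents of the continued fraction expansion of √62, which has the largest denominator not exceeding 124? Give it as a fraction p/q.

√62 = [7; 1, 6, 1, 14, …] (period length 4).
Convergents:
  p_0/q_0 = 7/1
  p_1/q_1 = 8/1
  p_2/q_2 = 55/7
  p_3/q_3 = 63/8
  p_4/q_4 = 937/119
  p_5/q_5 = 1000/127
q_4 = 119 ≤ 124 < 127 = q_5, so the answer is 937/119.

937/119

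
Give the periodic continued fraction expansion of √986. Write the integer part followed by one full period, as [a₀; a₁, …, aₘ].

[31; 2, 2, 62]

a₀ = ⌊√986⌋ = 31.
With m₀=0, d₀=1 and mₖ₊₁ = dₖaₖ − mₖ, dₖ₊₁ = (n − mₖ₊₁²)/dₖ, aₖ₊₁ = ⌊(a₀+mₖ₊₁)/dₖ₊₁⌋:
  k=1: m=31, d=25, a=2
  k=2: m=19, d=25, a=2
  k=3: m=31, d=1, a=62
d=1 and a=2a₀=62 at k=3, so the next step gives (m, d) = (31, 25) again — its k=1 value — and the period has length 3.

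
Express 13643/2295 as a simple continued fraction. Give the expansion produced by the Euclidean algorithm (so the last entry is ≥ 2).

13643 = 5*2295 + 2168
2295 = 1*2168 + 127
2168 = 17*127 + 9
127 = 14*9 + 1
9 = 9*1 + 0  (stop)
So 13643/2295 = [5; 1, 17, 14, 9].

[5; 1, 17, 14, 9]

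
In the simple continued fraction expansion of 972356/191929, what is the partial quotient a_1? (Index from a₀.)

972356 = 5·191929 + 12711   →  a_0 = 5
191929 = 15·12711 + 1264   →  a_1 = 15

15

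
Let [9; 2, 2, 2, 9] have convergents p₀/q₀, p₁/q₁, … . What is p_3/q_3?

Using pₖ = aₖpₖ₋₁ + pₖ₋₂, qₖ = aₖqₖ₋₁ + qₖ₋₂ (with p₋₁=1, p₋₂=0, q₋₁=0, q₋₂=1):
  k=0: a=9, p=9, q=1
  k=1: a=2, p=19, q=2
  k=2: a=2, p=47, q=5
  k=3: a=2, p=113, q=12

113/12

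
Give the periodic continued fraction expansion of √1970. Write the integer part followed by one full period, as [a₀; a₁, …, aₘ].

[44; 2, 1, 1, 2, 88]

a₀ = ⌊√1970⌋ = 44.
With m₀=0, d₀=1 and mₖ₊₁ = dₖaₖ − mₖ, dₖ₊₁ = (n − mₖ₊₁²)/dₖ, aₖ₊₁ = ⌊(a₀+mₖ₊₁)/dₖ₊₁⌋:
  k=1: m=44, d=34, a=2
  k=2: m=24, d=41, a=1
  k=3: m=17, d=41, a=1
  k=4: m=24, d=34, a=2
  k=5: m=44, d=1, a=88
d=1 and a=2a₀=88 at k=5, so the next step gives (m, d) = (44, 34) again — its k=1 value — and the period has length 5.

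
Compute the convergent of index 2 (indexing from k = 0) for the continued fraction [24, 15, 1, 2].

385/16

Using pₖ = aₖpₖ₋₁ + pₖ₋₂, qₖ = aₖqₖ₋₁ + qₖ₋₂ (with p₋₁=1, p₋₂=0, q₋₁=0, q₋₂=1):
  k=0: a=24, p=24, q=1
  k=1: a=15, p=361, q=15
  k=2: a=1, p=385, q=16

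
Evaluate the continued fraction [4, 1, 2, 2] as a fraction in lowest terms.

33/7

Using pₖ = aₖpₖ₋₁ + pₖ₋₂ and qₖ = aₖqₖ₋₁ + qₖ₋₂:
  k=0: a=4, p=4, q=1
  k=1: a=1, p=5, q=1
  k=2: a=2, p=14, q=3
  k=3: a=2, p=33, q=7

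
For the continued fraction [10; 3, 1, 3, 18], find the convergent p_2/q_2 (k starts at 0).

Using pₖ = aₖpₖ₋₁ + pₖ₋₂, qₖ = aₖqₖ₋₁ + qₖ₋₂ (with p₋₁=1, p₋₂=0, q₋₁=0, q₋₂=1):
  k=0: a=10, p=10, q=1
  k=1: a=3, p=31, q=3
  k=2: a=1, p=41, q=4

41/4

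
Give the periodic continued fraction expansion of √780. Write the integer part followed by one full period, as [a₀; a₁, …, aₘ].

a₀ = ⌊√780⌋ = 27.

[27; 1, 12, 1, 54]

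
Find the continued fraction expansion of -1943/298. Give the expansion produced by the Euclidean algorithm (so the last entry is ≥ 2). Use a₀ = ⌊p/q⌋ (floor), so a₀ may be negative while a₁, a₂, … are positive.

[-7; 2, 11, 1, 11]

-1943 = -7·298 + 143
298 = 2·143 + 12
143 = 11·12 + 11
12 = 1·11 + 1
11 = 11·1 + 0  (stop)
So -1943/298 = [-7; 2, 11, 1, 11].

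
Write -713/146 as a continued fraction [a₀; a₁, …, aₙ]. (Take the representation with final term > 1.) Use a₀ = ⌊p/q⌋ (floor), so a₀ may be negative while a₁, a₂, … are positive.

[-5; 8, 1, 1, 2, 3]

-713 = -5×146 + 17
146 = 8×17 + 10
17 = 1×10 + 7
10 = 1×7 + 3
7 = 2×3 + 1
3 = 3×1 + 0  (stop)
So -713/146 = [-5; 8, 1, 1, 2, 3].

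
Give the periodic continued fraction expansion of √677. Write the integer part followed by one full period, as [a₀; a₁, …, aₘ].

a₀ = ⌊√677⌋ = 26.
With m₀=0, d₀=1 and mₖ₊₁ = dₖaₖ − mₖ, dₖ₊₁ = (n − mₖ₊₁²)/dₖ, aₖ₊₁ = ⌊(a₀+mₖ₊₁)/dₖ₊₁⌋:
  k=1: m=26, d=1, a=52
d=1 and a=2a₀=52 at k=1, so the next step gives (m, d) = (26, 1) again — its k=1 value — and the period has length 1.

[26; 52]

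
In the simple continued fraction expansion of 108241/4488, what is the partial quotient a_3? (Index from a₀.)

108241 = 24·4488 + 529   →  a_0 = 24
4488 = 8·529 + 256   →  a_1 = 8
529 = 2·256 + 17   →  a_2 = 2
256 = 15·17 + 1   →  a_3 = 15

15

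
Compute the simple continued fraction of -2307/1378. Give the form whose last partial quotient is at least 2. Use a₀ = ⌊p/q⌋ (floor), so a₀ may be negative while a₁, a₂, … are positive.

[-2; 3, 14, 2, 15]

-2307 = -2*1378 + 449
1378 = 3*449 + 31
449 = 14*31 + 15
31 = 2*15 + 1
15 = 15*1 + 0  (stop)
So -2307/1378 = [-2; 3, 14, 2, 15].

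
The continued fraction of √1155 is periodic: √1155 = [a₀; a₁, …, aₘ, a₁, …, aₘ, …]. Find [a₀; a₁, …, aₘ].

[33; 1, 66]

a₀ = ⌊√1155⌋ = 33.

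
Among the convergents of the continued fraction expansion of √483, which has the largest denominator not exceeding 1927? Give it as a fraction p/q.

√483 = [21; 1, 42, …] (period length 2).
Convergents:
  p_0/q_0 = 21/1
  p_1/q_1 = 22/1
  p_2/q_2 = 945/43
  p_3/q_3 = 967/44
  p_4/q_4 = 41559/1891
  p_5/q_5 = 42526/1935
q_4 = 1891 ≤ 1927 < 1935 = q_5, so the answer is 41559/1891.

41559/1891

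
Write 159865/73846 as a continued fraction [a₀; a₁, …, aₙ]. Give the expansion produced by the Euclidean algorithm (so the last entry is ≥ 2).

159865 = 2*73846 + 12173
73846 = 6*12173 + 808
12173 = 15*808 + 53
808 = 15*53 + 13
53 = 4*13 + 1
13 = 13*1 + 0  (stop)
So 159865/73846 = [2; 6, 15, 15, 4, 13].

[2; 6, 15, 15, 4, 13]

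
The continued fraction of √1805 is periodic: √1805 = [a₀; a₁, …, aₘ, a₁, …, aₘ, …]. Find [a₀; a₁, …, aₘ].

[42; 2, 16, 2, 84]

a₀ = ⌊√1805⌋ = 42.
With m₀=0, d₀=1 and mₖ₊₁ = dₖaₖ − mₖ, dₖ₊₁ = (n − mₖ₊₁²)/dₖ, aₖ₊₁ = ⌊(a₀+mₖ₊₁)/dₖ₊₁⌋:
  k=1: m=42, d=41, a=2
  k=2: m=40, d=5, a=16
  k=3: m=40, d=41, a=2
  k=4: m=42, d=1, a=84
d=1 and a=2a₀=84 at k=4, so the next step gives (m, d) = (42, 41) again — its k=1 value — and the period has length 4.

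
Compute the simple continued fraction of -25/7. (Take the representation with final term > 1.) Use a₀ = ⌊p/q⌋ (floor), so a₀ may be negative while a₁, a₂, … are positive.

[-4; 2, 3]

-25 = -4×7 + 3
7 = 2×3 + 1
3 = 3×1 + 0  (stop)
So -25/7 = [-4; 2, 3].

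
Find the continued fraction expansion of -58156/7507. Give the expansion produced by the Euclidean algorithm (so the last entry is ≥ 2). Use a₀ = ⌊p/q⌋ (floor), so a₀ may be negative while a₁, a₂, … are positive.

[-8; 3, 1, 19, 2, 3, 13]

-58156 = -8*7507 + 1900
7507 = 3*1900 + 1807
1900 = 1*1807 + 93
1807 = 19*93 + 40
93 = 2*40 + 13
40 = 3*13 + 1
13 = 13*1 + 0  (stop)
So -58156/7507 = [-8; 3, 1, 19, 2, 3, 13].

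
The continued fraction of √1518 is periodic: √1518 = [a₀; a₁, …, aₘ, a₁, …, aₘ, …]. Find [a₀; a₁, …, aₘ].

a₀ = ⌊√1518⌋ = 38.
With m₀=0, d₀=1 and mₖ₊₁ = dₖaₖ − mₖ, dₖ₊₁ = (n − mₖ₊₁²)/dₖ, aₖ₊₁ = ⌊(a₀+mₖ₊₁)/dₖ₊₁⌋:
  k=1: m=38, d=74, a=1
  k=2: m=36, d=3, a=24
  k=3: m=36, d=74, a=1
  k=4: m=38, d=1, a=76
d=1 and a=2a₀=76 at k=4, so the next step gives (m, d) = (38, 74) again — its k=1 value — and the period has length 4.

[38; 1, 24, 1, 76]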